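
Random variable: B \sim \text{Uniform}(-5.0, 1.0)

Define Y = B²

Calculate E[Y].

E[B²] = Var(B) + (E[B])² = 3 + 4 = 7

7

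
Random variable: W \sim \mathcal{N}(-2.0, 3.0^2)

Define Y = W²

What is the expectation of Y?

Using E[X²] = Var(X) + (E[X])²:
E[W] = -2
Var(W) = 3.0^2 = 9
E[W²] = 9 + (-2)² = 9 + 4 = 13

13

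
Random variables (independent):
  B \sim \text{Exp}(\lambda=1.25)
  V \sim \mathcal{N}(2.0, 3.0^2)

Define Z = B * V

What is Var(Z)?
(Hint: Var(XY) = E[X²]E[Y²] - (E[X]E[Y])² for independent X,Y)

Var(XY) = E[X²]E[Y²] - (E[X]E[Y])²
E[B] = 0.8, Var(B) = 0.64
E[V] = 2, Var(V) = 9
E[B²] = 0.64 + 0.8² = 1.28
E[V²] = 9 + 2² = 13
Var(Z) = 1.28*13 - (0.8*2)²
= 16.64 - 2.56 = 14.08

14.08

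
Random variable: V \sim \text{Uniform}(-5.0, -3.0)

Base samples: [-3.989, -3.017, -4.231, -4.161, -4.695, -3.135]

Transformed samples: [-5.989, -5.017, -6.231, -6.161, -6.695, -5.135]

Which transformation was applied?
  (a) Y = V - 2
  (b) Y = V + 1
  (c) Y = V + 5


Checking option (a) Y = V - 2:
  V = -3.989 -> Y = -5.989 ✓
  V = -3.017 -> Y = -5.017 ✓
  V = -4.231 -> Y = -6.231 ✓
All samples match this transformation.

(a) V - 2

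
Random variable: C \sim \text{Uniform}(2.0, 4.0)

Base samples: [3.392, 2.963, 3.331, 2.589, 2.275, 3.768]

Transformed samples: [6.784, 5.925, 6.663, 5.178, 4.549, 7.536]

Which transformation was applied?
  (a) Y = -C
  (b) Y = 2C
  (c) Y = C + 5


Checking option (b) Y = 2C:
  C = 3.392 -> Y = 6.784 ✓
  C = 2.963 -> Y = 5.925 ✓
  C = 3.331 -> Y = 6.663 ✓
All samples match this transformation.

(b) 2C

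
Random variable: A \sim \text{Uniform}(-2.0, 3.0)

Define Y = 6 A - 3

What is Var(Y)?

For Y = aA + b: Var(Y) = a² * Var(A)
Var(A) = (3 + 2)^2/12 = 2.0833333
Var(Y) = 6² * 2.0833333 = 36 * 2.0833333 = 75

75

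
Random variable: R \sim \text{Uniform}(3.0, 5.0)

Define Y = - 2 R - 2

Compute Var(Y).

For Y = aR + b: Var(Y) = a² * Var(R)
Var(R) = (5 - 3)^2/12 = 0.33333333
Var(Y) = (-2)² * 0.33333333 = 4 * 0.33333333 = 1.3333333

1.3333333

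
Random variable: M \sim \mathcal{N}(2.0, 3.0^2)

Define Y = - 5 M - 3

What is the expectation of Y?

For Y = -5M - 3:
E[Y] = -5 * E[M] - 3
E[M] = 2.0 = 2
E[Y] = -5 * 2 - 3 = -13

-13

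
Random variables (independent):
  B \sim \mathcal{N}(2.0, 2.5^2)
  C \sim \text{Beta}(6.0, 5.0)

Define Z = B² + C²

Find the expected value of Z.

E[Z] = E[B²] + E[C²]
E[B²] = Var(B) + E[B]² = 6.25 + 4 = 10.25
E[C²] = Var(C) + E[C]² = 0.020661157 + 0.29752066 = 0.31818182
E[Z] = 10.25 + 0.31818182 = 10.568182

10.568182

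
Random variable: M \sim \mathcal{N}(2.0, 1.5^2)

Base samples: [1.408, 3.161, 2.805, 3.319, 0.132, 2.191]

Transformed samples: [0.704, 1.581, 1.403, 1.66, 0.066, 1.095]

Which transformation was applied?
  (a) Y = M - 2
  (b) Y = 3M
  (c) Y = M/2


Checking option (c) Y = M/2:
  M = 1.408 -> Y = 0.704 ✓
  M = 3.161 -> Y = 1.581 ✓
  M = 2.805 -> Y = 1.403 ✓
All samples match this transformation.

(c) M/2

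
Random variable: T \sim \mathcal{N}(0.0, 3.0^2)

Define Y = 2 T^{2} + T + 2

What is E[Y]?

E[Y] = 2*E[T²] + 1*E[T] + 2
E[T] = 0
E[T²] = Var(T) + (E[T])² = 9 + 0 = 9
E[Y] = 2*9 + 1*0 + 2 = 20

20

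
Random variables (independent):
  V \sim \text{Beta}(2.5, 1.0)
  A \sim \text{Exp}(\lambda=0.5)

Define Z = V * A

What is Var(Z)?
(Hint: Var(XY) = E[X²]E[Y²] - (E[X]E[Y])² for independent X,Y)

Var(XY) = E[X²]E[Y²] - (E[X]E[Y])²
E[V] = 0.71428571, Var(V) = 0.045351474
E[A] = 2, Var(A) = 4
E[V²] = 0.045351474 + 0.71428571² = 0.55555556
E[A²] = 4 + 2² = 8
Var(Z) = 0.55555556*8 - (0.71428571*2)²
= 4.4444444 - 2.0408163 = 2.4036281

2.4036281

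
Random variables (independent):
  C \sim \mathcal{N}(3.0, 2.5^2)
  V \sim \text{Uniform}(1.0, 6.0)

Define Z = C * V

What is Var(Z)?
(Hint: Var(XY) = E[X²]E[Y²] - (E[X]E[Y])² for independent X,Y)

Var(XY) = E[X²]E[Y²] - (E[X]E[Y])²
E[C] = 3, Var(C) = 6.25
E[V] = 3.5, Var(V) = 2.0833333
E[C²] = 6.25 + 3² = 15.25
E[V²] = 2.0833333 + 3.5² = 14.333333
Var(Z) = 15.25*14.333333 - (3*3.5)²
= 218.58333 - 110.25 = 108.33333

108.33333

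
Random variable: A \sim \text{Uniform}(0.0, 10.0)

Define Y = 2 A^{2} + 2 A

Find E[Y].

E[Y] = 2*E[A²] + 2*E[A]
E[A] = 5
E[A²] = Var(A) + (E[A])² = 8.3333333 + 25 = 33.333333
E[Y] = 2*33.333333 + 2*5 = 76.666667

76.666667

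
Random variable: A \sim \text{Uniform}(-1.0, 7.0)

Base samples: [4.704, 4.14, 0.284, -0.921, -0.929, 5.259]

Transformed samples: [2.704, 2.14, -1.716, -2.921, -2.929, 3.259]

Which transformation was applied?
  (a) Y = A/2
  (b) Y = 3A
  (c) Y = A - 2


Checking option (c) Y = A - 2:
  A = 4.704 -> Y = 2.704 ✓
  A = 4.14 -> Y = 2.14 ✓
  A = 0.284 -> Y = -1.716 ✓
All samples match this transformation.

(c) A - 2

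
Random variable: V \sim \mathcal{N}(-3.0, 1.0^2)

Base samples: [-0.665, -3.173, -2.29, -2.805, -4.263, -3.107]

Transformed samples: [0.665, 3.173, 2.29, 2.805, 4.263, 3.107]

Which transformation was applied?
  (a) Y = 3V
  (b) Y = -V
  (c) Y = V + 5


Checking option (b) Y = -V:
  V = -0.665 -> Y = 0.665 ✓
  V = -3.173 -> Y = 3.173 ✓
  V = -2.29 -> Y = 2.29 ✓
All samples match this transformation.

(b) -V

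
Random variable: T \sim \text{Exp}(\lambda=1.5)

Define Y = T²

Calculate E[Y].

Using E[X²] = Var(X) + (E[X])²:
E[T] = 0.66666667
Var(T) = 1/1.5^2 = 0.44444444
E[T²] = 0.44444444 + 0.66666667² = 0.44444444 + 0.44444444 = 0.88888889

0.88888889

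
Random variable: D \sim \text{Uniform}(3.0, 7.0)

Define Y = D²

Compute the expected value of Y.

Using E[X²] = Var(X) + (E[X])²:
E[D] = 5
Var(D) = (7 - 3)^2/12 = 1.3333333
E[D²] = 1.3333333 + 5² = 1.3333333 + 25 = 26.333333

26.333333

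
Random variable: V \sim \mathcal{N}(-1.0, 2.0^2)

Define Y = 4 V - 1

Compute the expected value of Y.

For Y = 4V - 1:
E[Y] = 4 * E[V] - 1
E[V] = -1.0 = -1
E[Y] = 4 * (-1) - 1 = -5

-5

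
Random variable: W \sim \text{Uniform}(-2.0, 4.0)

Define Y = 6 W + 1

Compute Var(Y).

For Y = aW + b: Var(Y) = a² * Var(W)
Var(W) = (4 + 2)^2/12 = 3
Var(Y) = 6² * 3 = 36 * 3 = 108

108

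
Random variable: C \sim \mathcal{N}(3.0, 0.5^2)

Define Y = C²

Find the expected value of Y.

E[C²] = Var(C) + (E[C])² = 0.25 + 9 = 9.25

9.25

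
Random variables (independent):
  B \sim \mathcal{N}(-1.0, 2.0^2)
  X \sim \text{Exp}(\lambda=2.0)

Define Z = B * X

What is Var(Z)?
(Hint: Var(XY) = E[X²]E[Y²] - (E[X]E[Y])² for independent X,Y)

Var(XY) = E[X²]E[Y²] - (E[X]E[Y])²
E[B] = -1, Var(B) = 4
E[X] = 0.5, Var(X) = 0.25
E[B²] = 4 + (-1)² = 5
E[X²] = 0.25 + 0.5² = 0.5
Var(Z) = 5*0.5 - (-1*0.5)²
= 2.5 - 0.25 = 2.25

2.25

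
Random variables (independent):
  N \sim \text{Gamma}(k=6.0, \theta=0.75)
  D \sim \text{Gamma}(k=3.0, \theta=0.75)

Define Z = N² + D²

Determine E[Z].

E[Z] = E[N²] + E[D²]
E[N²] = Var(N) + E[N]² = 3.375 + 20.25 = 23.625
E[D²] = Var(D) + E[D]² = 1.6875 + 5.0625 = 6.75
E[Z] = 23.625 + 6.75 = 30.375

30.375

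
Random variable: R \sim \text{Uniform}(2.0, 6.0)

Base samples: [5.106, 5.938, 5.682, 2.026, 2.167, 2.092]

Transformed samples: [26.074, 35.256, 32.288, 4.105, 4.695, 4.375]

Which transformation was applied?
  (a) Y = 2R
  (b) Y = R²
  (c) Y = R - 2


Checking option (b) Y = R²:
  R = 5.106 -> Y = 26.074 ✓
  R = 5.938 -> Y = 35.256 ✓
  R = 5.682 -> Y = 32.288 ✓
All samples match this transformation.

(b) R²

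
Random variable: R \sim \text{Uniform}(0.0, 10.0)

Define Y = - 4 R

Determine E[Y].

For Y = -4R:
E[Y] = -4 * E[R]
E[R] = (0 + 10)/2 = 5
E[Y] = -4 * 5 = -20

-20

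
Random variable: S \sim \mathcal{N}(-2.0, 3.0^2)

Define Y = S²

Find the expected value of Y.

Using E[X²] = Var(X) + (E[X])²:
E[S] = -2
Var(S) = 3.0^2 = 9
E[S²] = 9 + (-2)² = 9 + 4 = 13

13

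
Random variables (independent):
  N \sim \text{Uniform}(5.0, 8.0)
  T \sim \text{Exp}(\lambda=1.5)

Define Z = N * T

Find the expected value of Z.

For independent RVs: E[XY] = E[X]*E[Y]
E[N] = 6.5
E[T] = 0.66666667
E[Z] = 6.5 * 0.66666667 = 4.3333333

4.3333333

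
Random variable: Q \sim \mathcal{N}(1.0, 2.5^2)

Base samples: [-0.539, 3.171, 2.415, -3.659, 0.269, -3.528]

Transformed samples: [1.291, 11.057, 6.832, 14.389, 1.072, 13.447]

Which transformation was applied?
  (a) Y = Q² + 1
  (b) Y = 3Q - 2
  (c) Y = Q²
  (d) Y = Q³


Checking option (a) Y = Q² + 1:
  Q = -0.539 -> Y = 1.291 ✓
  Q = 3.171 -> Y = 11.057 ✓
  Q = 2.415 -> Y = 6.832 ✓
All samples match this transformation.

(a) Q² + 1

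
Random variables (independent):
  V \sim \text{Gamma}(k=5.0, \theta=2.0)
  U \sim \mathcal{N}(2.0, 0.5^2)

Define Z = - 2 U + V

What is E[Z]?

E[Z] = 1*E[V] - 2*E[U]
E[V] = 10
E[U] = 2
E[Z] = 1*10 - 2*2 = 6

6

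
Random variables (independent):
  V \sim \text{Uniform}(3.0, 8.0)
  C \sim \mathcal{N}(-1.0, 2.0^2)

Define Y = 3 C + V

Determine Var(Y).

For independent RVs: Var(aX + bY) = a²Var(X) + b²Var(Y)
Var(V) = 2.0833333
Var(C) = 4
Var(Y) = 1²*2.0833333 + 3²*4
= 1*2.0833333 + 9*4 = 38.083333

38.083333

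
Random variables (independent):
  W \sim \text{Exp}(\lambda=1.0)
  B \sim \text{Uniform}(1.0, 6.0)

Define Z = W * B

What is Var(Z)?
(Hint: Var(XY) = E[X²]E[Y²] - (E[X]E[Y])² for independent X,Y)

Var(XY) = E[X²]E[Y²] - (E[X]E[Y])²
E[W] = 1, Var(W) = 1
E[B] = 3.5, Var(B) = 2.0833333
E[W²] = 1 + 1² = 2
E[B²] = 2.0833333 + 3.5² = 14.333333
Var(Z) = 2*14.333333 - (1*3.5)²
= 28.666667 - 12.25 = 16.416667

16.416667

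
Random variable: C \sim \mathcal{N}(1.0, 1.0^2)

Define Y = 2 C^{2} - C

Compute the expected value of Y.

E[Y] = 2*E[C²] - 1*E[C]
E[C] = 1
E[C²] = Var(C) + (E[C])² = 1 + 1 = 2
E[Y] = 2*2 - 1*1 = 3

3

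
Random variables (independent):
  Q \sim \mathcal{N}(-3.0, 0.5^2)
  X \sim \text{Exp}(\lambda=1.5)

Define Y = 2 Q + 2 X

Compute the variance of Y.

For independent RVs: Var(aX + bY) = a²Var(X) + b²Var(Y)
Var(Q) = 0.25
Var(X) = 0.44444444
Var(Y) = 2²*0.25 + 2²*0.44444444
= 4*0.25 + 4*0.44444444 = 2.7777778

2.7777778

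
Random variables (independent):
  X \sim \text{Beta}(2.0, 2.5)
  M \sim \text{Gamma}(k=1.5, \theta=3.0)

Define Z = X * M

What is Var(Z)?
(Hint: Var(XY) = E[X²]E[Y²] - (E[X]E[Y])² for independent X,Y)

Var(XY) = E[X²]E[Y²] - (E[X]E[Y])²
E[X] = 0.44444444, Var(X) = 0.044893378
E[M] = 4.5, Var(M) = 13.5
E[X²] = 0.044893378 + 0.44444444² = 0.24242424
E[M²] = 13.5 + 4.5² = 33.75
Var(Z) = 0.24242424*33.75 - (0.44444444*4.5)²
= 8.1818182 - 4 = 4.1818182

4.1818182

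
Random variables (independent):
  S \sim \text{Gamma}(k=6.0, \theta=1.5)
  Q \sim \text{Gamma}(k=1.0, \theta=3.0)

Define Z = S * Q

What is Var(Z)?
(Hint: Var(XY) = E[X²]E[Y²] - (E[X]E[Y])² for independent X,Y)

Var(XY) = E[X²]E[Y²] - (E[X]E[Y])²
E[S] = 9, Var(S) = 13.5
E[Q] = 3, Var(Q) = 9
E[S²] = 13.5 + 9² = 94.5
E[Q²] = 9 + 3² = 18
Var(Z) = 94.5*18 - (9*3)²
= 1701 - 729 = 972

972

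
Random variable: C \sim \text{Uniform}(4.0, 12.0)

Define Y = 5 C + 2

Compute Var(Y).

For Y = aC + b: Var(Y) = a² * Var(C)
Var(C) = (12 - 4)^2/12 = 5.3333333
Var(Y) = 5² * 5.3333333 = 25 * 5.3333333 = 133.33333

133.33333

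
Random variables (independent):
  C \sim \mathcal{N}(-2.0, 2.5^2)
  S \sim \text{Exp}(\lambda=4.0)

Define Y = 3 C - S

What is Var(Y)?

For independent RVs: Var(aX + bY) = a²Var(X) + b²Var(Y)
Var(C) = 6.25
Var(S) = 0.0625
Var(Y) = 3²*6.25 + (-1)²*0.0625
= 9*6.25 + 1*0.0625 = 56.3125

56.3125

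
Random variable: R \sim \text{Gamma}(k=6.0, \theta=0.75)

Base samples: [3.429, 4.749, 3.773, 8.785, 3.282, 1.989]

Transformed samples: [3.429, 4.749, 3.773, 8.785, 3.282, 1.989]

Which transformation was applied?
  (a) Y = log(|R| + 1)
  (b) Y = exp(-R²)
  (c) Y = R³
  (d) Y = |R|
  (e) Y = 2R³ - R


Checking option (d) Y = |R|:
  R = 3.429 -> Y = 3.429 ✓
  R = 4.749 -> Y = 4.749 ✓
  R = 3.773 -> Y = 3.773 ✓
All samples match this transformation.

(d) |R|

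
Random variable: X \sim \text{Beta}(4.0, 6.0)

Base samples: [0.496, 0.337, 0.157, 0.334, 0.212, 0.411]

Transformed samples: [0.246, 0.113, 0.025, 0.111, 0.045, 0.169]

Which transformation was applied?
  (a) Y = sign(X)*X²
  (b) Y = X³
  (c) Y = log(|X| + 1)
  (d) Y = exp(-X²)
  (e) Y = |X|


Checking option (a) Y = sign(X)*X²:
  X = 0.496 -> Y = 0.246 ✓
  X = 0.337 -> Y = 0.113 ✓
  X = 0.157 -> Y = 0.025 ✓
All samples match this transformation.

(a) sign(X)*X²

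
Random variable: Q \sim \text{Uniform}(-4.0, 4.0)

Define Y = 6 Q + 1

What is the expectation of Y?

For Y = 6Q + 1:
E[Y] = 6 * E[Q] + 1
E[Q] = (-4 + 4)/2 = 0
E[Y] = 6 * 0 + 1 = 1

1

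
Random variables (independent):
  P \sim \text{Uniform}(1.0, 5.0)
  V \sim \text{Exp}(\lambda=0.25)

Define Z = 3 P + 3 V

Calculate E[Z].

E[Z] = 3*E[P] + 3*E[V]
E[P] = 3
E[V] = 4
E[Z] = 3*3 + 3*4 = 21

21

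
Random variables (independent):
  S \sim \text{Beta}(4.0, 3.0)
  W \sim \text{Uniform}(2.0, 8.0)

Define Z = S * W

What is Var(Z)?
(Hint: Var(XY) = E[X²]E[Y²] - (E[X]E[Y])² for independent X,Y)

Var(XY) = E[X²]E[Y²] - (E[X]E[Y])²
E[S] = 0.57142857, Var(S) = 0.030612245
E[W] = 5, Var(W) = 3
E[S²] = 0.030612245 + 0.57142857² = 0.35714286
E[W²] = 3 + 5² = 28
Var(Z) = 0.35714286*28 - (0.57142857*5)²
= 10 - 8.1632653 = 1.8367347

1.8367347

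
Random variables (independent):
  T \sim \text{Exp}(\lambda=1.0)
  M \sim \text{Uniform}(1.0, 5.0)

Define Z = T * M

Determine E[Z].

For independent RVs: E[XY] = E[X]*E[Y]
E[T] = 1
E[M] = 3
E[Z] = 1 * 3 = 3

3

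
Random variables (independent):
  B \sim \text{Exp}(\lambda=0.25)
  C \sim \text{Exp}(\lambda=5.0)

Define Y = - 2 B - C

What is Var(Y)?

For independent RVs: Var(aX + bY) = a²Var(X) + b²Var(Y)
Var(B) = 16
Var(C) = 0.04
Var(Y) = (-2)²*16 + (-1)²*0.04
= 4*16 + 1*0.04 = 64.04

64.04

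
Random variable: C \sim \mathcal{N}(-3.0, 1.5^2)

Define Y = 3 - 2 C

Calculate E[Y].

For Y = -2C + 3:
E[Y] = -2 * E[C] + 3
E[C] = -3.0 = -3
E[Y] = -2 * (-3) + 3 = 9

9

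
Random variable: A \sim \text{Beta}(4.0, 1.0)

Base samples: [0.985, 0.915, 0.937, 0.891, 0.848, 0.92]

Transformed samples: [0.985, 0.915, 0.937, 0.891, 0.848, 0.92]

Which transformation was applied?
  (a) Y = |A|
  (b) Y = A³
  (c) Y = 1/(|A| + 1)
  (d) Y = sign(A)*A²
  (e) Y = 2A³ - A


Checking option (a) Y = |A|:
  A = 0.985 -> Y = 0.985 ✓
  A = 0.915 -> Y = 0.915 ✓
  A = 0.937 -> Y = 0.937 ✓
All samples match this transformation.

(a) |A|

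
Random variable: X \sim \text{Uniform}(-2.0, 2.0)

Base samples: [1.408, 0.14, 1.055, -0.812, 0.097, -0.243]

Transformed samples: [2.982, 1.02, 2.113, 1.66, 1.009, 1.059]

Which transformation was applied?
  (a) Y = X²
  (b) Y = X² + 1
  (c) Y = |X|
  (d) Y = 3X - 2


Checking option (b) Y = X² + 1:
  X = 1.408 -> Y = 2.982 ✓
  X = 0.14 -> Y = 1.02 ✓
  X = 1.055 -> Y = 2.113 ✓
All samples match this transformation.

(b) X² + 1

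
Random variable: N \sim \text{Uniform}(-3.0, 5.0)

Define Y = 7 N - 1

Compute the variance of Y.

For Y = aN + b: Var(Y) = a² * Var(N)
Var(N) = (5 + 3)^2/12 = 5.3333333
Var(Y) = 7² * 5.3333333 = 49 * 5.3333333 = 261.33333

261.33333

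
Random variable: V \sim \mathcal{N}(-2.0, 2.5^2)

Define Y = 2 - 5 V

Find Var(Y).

For Y = aV + b: Var(Y) = a² * Var(V)
Var(V) = 2.5^2 = 6.25
Var(Y) = (-5)² * 6.25 = 25 * 6.25 = 156.25

156.25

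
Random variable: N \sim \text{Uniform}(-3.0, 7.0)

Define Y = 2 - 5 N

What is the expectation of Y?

For Y = -5N + 2:
E[Y] = -5 * E[N] + 2
E[N] = (-3 + 7)/2 = 2
E[Y] = -5 * 2 + 2 = -8

-8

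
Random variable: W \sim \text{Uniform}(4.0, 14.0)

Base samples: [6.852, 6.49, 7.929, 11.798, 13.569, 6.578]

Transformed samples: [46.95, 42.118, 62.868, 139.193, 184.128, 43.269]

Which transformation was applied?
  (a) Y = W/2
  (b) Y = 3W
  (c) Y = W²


Checking option (c) Y = W²:
  W = 6.852 -> Y = 46.95 ✓
  W = 6.49 -> Y = 42.118 ✓
  W = 7.929 -> Y = 62.868 ✓
All samples match this transformation.

(c) W²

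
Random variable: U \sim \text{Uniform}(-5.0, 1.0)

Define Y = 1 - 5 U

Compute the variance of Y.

For Y = aU + b: Var(Y) = a² * Var(U)
Var(U) = (1 + 5)^2/12 = 3
Var(Y) = (-5)² * 3 = 25 * 3 = 75

75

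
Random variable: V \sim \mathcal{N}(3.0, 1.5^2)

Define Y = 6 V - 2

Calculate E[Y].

For Y = 6V - 2:
E[Y] = 6 * E[V] - 2
E[V] = 3.0 = 3
E[Y] = 6 * 3 - 2 = 16

16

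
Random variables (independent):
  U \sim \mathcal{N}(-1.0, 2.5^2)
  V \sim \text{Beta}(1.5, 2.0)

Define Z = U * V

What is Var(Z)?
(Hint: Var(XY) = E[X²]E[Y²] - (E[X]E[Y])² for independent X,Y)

Var(XY) = E[X²]E[Y²] - (E[X]E[Y])²
E[U] = -1, Var(U) = 6.25
E[V] = 0.42857143, Var(V) = 0.054421769
E[U²] = 6.25 + (-1)² = 7.25
E[V²] = 0.054421769 + 0.42857143² = 0.23809524
Var(Z) = 7.25*0.23809524 - (-1*0.42857143)²
= 1.7261905 - 0.18367347 = 1.542517

1.542517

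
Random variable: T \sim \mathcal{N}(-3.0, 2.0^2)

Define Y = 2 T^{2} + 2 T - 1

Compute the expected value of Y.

E[Y] = 2*E[T²] + 2*E[T] - 1
E[T] = -3
E[T²] = Var(T) + (E[T])² = 4 + 9 = 13
E[Y] = 2*13 + 2*(-3) - 1 = 19

19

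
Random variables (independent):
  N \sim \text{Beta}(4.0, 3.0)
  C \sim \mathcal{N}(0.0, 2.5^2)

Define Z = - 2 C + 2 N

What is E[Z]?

E[Z] = 2*E[N] - 2*E[C]
E[N] = 0.57142857
E[C] = 0
E[Z] = 2*0.57142857 - 2*0 = 1.1428571

1.1428571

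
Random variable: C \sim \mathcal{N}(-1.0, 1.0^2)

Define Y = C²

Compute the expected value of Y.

E[C²] = Var(C) + (E[C])² = 1 + 1 = 2

2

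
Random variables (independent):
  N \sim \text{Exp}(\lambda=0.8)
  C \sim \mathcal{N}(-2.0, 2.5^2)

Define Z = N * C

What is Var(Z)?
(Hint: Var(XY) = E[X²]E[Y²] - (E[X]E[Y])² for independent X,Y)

Var(XY) = E[X²]E[Y²] - (E[X]E[Y])²
E[N] = 1.25, Var(N) = 1.5625
E[C] = -2, Var(C) = 6.25
E[N²] = 1.5625 + 1.25² = 3.125
E[C²] = 6.25 + (-2)² = 10.25
Var(Z) = 3.125*10.25 - (1.25*(-2))²
= 32.03125 - 6.25 = 25.78125

25.78125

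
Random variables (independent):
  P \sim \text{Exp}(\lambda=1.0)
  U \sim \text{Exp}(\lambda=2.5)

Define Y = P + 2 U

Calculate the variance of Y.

For independent RVs: Var(aX + bY) = a²Var(X) + b²Var(Y)
Var(P) = 1
Var(U) = 0.16
Var(Y) = 1²*1 + 2²*0.16
= 1*1 + 4*0.16 = 1.64

1.64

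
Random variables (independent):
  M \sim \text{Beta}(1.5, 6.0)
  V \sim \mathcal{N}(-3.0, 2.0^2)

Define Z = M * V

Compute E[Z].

For independent RVs: E[XY] = E[X]*E[Y]
E[M] = 0.2
E[V] = -3
E[Z] = 0.2 * (-3) = -0.6

-0.6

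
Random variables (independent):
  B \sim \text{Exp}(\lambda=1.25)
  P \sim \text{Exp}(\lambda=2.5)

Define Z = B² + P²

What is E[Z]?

E[Z] = E[B²] + E[P²]
E[B²] = Var(B) + E[B]² = 0.64 + 0.64 = 1.28
E[P²] = Var(P) + E[P]² = 0.16 + 0.16 = 0.32
E[Z] = 1.28 + 0.32 = 1.6

1.6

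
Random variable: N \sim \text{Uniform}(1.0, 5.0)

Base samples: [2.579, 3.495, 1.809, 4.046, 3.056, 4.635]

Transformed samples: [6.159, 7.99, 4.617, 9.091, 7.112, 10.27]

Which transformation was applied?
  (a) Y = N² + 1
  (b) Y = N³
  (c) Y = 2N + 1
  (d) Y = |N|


Checking option (c) Y = 2N + 1:
  N = 2.579 -> Y = 6.159 ✓
  N = 3.495 -> Y = 7.99 ✓
  N = 1.809 -> Y = 4.617 ✓
All samples match this transformation.

(c) 2N + 1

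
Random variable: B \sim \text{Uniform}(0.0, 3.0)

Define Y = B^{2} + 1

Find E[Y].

E[Y] = 1*E[B²] + 1
E[B] = 1.5
E[B²] = Var(B) + (E[B])² = 0.75 + 2.25 = 3
E[Y] = 1*3 + 1 = 4

4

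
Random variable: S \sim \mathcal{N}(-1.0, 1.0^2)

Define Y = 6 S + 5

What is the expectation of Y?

For Y = 6S + 5:
E[Y] = 6 * E[S] + 5
E[S] = -1.0 = -1
E[Y] = 6 * (-1) + 5 = -1

-1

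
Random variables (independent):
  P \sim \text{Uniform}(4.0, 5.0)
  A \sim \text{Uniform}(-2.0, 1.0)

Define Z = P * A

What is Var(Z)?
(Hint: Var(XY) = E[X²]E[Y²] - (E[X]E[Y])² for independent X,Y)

Var(XY) = E[X²]E[Y²] - (E[X]E[Y])²
E[P] = 4.5, Var(P) = 0.083333333
E[A] = -0.5, Var(A) = 0.75
E[P²] = 0.083333333 + 4.5² = 20.333333
E[A²] = 0.75 + (-0.5)² = 1
Var(Z) = 20.333333*1 - (4.5*(-0.5))²
= 20.333333 - 5.0625 = 15.270833

15.270833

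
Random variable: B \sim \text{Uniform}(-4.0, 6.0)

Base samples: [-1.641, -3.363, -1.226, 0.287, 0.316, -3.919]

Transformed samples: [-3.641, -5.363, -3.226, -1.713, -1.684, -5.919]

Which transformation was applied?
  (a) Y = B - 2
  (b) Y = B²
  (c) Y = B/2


Checking option (a) Y = B - 2:
  B = -1.641 -> Y = -3.641 ✓
  B = -3.363 -> Y = -5.363 ✓
  B = -1.226 -> Y = -3.226 ✓
All samples match this transformation.

(a) B - 2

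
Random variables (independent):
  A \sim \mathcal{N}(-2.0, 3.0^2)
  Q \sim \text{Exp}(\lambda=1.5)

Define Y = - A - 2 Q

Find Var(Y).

For independent RVs: Var(aX + bY) = a²Var(X) + b²Var(Y)
Var(A) = 9
Var(Q) = 0.44444444
Var(Y) = (-1)²*9 + (-2)²*0.44444444
= 1*9 + 4*0.44444444 = 10.777778

10.777778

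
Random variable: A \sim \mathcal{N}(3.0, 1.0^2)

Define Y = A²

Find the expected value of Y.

Using E[X²] = Var(X) + (E[X])²:
E[A] = 3
Var(A) = 1.0^2 = 1
E[A²] = 1 + 3² = 1 + 9 = 10

10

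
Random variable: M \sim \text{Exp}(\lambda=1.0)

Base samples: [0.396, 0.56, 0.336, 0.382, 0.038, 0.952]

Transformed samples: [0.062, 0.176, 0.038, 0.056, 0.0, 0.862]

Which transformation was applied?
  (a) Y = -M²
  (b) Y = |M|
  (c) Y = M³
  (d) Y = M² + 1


Checking option (c) Y = M³:
  M = 0.396 -> Y = 0.062 ✓
  M = 0.56 -> Y = 0.176 ✓
  M = 0.336 -> Y = 0.038 ✓
All samples match this transformation.

(c) M³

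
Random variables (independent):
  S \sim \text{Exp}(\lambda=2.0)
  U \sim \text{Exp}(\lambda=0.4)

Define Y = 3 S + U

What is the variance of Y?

For independent RVs: Var(aX + bY) = a²Var(X) + b²Var(Y)
Var(S) = 0.25
Var(U) = 6.25
Var(Y) = 3²*0.25 + 1²*6.25
= 9*0.25 + 1*6.25 = 8.5

8.5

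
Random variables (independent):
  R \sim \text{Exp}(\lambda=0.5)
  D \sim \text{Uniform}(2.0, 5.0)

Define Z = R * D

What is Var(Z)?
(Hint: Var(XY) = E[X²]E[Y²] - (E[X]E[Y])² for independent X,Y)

Var(XY) = E[X²]E[Y²] - (E[X]E[Y])²
E[R] = 2, Var(R) = 4
E[D] = 3.5, Var(D) = 0.75
E[R²] = 4 + 2² = 8
E[D²] = 0.75 + 3.5² = 13
Var(Z) = 8*13 - (2*3.5)²
= 104 - 49 = 55

55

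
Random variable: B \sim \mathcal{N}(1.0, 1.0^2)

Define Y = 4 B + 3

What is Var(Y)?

For Y = aB + b: Var(Y) = a² * Var(B)
Var(B) = 1.0^2 = 1
Var(Y) = 4² * 1 = 16 * 1 = 16

16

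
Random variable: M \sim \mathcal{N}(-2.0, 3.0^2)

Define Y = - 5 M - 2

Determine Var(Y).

For Y = aM + b: Var(Y) = a² * Var(M)
Var(M) = 3.0^2 = 9
Var(Y) = (-5)² * 9 = 25 * 9 = 225

225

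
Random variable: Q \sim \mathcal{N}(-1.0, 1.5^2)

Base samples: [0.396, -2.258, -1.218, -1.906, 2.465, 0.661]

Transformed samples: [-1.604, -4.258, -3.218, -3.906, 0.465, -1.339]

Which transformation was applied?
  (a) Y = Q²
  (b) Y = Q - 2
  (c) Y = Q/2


Checking option (b) Y = Q - 2:
  Q = 0.396 -> Y = -1.604 ✓
  Q = -2.258 -> Y = -4.258 ✓
  Q = -1.218 -> Y = -3.218 ✓
All samples match this transformation.

(b) Q - 2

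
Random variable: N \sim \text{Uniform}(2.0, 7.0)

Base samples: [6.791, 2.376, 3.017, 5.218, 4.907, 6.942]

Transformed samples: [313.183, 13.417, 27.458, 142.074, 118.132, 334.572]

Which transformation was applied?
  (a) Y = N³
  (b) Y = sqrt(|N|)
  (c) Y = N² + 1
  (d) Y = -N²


Checking option (a) Y = N³:
  N = 6.791 -> Y = 313.183 ✓
  N = 2.376 -> Y = 13.417 ✓
  N = 3.017 -> Y = 27.458 ✓
All samples match this transformation.

(a) N³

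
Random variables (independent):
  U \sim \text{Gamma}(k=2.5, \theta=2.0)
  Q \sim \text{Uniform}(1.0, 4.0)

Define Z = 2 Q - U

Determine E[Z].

E[Z] = -1*E[U] + 2*E[Q]
E[U] = 5
E[Q] = 2.5
E[Z] = -1*5 + 2*2.5 = 0

0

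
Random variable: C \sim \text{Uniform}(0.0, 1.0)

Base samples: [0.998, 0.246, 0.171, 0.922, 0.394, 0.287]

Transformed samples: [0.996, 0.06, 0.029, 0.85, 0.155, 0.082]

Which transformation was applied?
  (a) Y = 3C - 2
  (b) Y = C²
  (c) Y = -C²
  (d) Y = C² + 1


Checking option (b) Y = C²:
  C = 0.998 -> Y = 0.996 ✓
  C = 0.246 -> Y = 0.06 ✓
  C = 0.171 -> Y = 0.029 ✓
All samples match this transformation.

(b) C²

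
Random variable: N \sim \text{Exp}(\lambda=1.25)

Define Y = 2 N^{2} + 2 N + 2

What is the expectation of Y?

E[Y] = 2*E[N²] + 2*E[N] + 2
E[N] = 0.8
E[N²] = Var(N) + (E[N])² = 0.64 + 0.64 = 1.28
E[Y] = 2*1.28 + 2*0.8 + 2 = 6.16

6.16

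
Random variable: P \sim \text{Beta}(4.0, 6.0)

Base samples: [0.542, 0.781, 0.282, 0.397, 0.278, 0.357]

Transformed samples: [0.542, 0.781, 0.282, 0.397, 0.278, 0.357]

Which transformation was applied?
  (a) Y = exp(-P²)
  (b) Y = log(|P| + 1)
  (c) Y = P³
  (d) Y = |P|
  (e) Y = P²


Checking option (d) Y = |P|:
  P = 0.542 -> Y = 0.542 ✓
  P = 0.781 -> Y = 0.781 ✓
  P = 0.282 -> Y = 0.282 ✓
All samples match this transformation.

(d) |P|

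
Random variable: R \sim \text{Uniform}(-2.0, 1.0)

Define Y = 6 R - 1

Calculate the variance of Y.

For Y = aR + b: Var(Y) = a² * Var(R)
Var(R) = (1 + 2)^2/12 = 0.75
Var(Y) = 6² * 0.75 = 36 * 0.75 = 27

27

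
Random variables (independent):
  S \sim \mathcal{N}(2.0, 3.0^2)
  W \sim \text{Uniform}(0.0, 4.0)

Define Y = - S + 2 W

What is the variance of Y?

For independent RVs: Var(aX + bY) = a²Var(X) + b²Var(Y)
Var(S) = 9
Var(W) = 1.3333333
Var(Y) = (-1)²*9 + 2²*1.3333333
= 1*9 + 4*1.3333333 = 14.333333

14.333333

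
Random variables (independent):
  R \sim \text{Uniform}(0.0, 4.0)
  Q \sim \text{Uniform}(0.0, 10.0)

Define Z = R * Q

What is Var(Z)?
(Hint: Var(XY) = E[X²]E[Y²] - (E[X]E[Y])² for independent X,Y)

Var(XY) = E[X²]E[Y²] - (E[X]E[Y])²
E[R] = 2, Var(R) = 1.3333333
E[Q] = 5, Var(Q) = 8.3333333
E[R²] = 1.3333333 + 2² = 5.3333333
E[Q²] = 8.3333333 + 5² = 33.333333
Var(Z) = 5.3333333*33.333333 - (2*5)²
= 177.77778 - 100 = 77.777778

77.777778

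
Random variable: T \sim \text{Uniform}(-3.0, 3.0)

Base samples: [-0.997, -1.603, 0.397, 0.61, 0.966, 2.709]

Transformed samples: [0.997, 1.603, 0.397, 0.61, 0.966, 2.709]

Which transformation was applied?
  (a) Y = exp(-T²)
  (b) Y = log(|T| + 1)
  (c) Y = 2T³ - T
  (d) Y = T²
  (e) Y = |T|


Checking option (e) Y = |T|:
  T = -0.997 -> Y = 0.997 ✓
  T = -1.603 -> Y = 1.603 ✓
  T = 0.397 -> Y = 0.397 ✓
All samples match this transformation.

(e) |T|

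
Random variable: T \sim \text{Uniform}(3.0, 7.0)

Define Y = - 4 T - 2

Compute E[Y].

For Y = -4T - 2:
E[Y] = -4 * E[T] - 2
E[T] = (3 + 7)/2 = 5
E[Y] = -4 * 5 - 2 = -22

-22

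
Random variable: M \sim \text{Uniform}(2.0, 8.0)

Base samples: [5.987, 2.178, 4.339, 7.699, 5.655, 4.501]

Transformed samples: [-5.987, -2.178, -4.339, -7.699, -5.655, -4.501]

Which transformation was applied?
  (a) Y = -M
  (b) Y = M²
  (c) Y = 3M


Checking option (a) Y = -M:
  M = 5.987 -> Y = -5.987 ✓
  M = 2.178 -> Y = -2.178 ✓
  M = 4.339 -> Y = -4.339 ✓
All samples match this transformation.

(a) -M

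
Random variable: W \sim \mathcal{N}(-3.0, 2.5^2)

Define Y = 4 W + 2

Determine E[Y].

For Y = 4W + 2:
E[Y] = 4 * E[W] + 2
E[W] = -3.0 = -3
E[Y] = 4 * (-3) + 2 = -10

-10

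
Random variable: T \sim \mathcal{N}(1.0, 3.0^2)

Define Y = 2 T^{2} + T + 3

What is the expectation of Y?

E[Y] = 2*E[T²] + 1*E[T] + 3
E[T] = 1
E[T²] = Var(T) + (E[T])² = 9 + 1 = 10
E[Y] = 2*10 + 1*1 + 3 = 24

24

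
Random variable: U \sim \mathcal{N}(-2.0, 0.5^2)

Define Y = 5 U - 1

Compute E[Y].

For Y = 5U - 1:
E[Y] = 5 * E[U] - 1
E[U] = -2.0 = -2
E[Y] = 5 * (-2) - 1 = -11

-11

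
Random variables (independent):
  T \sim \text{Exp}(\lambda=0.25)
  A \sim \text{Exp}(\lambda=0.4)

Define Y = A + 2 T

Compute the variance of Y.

For independent RVs: Var(aX + bY) = a²Var(X) + b²Var(Y)
Var(T) = 16
Var(A) = 6.25
Var(Y) = 2²*16 + 1²*6.25
= 4*16 + 1*6.25 = 70.25

70.25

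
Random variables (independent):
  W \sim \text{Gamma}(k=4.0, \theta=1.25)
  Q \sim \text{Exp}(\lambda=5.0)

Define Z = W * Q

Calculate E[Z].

For independent RVs: E[XY] = E[X]*E[Y]
E[W] = 5
E[Q] = 0.2
E[Z] = 5 * 0.2 = 1

1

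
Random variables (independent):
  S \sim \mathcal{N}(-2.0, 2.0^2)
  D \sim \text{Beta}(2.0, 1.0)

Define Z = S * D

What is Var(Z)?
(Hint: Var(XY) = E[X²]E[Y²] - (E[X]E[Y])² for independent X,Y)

Var(XY) = E[X²]E[Y²] - (E[X]E[Y])²
E[S] = -2, Var(S) = 4
E[D] = 0.66666667, Var(D) = 0.055555556
E[S²] = 4 + (-2)² = 8
E[D²] = 0.055555556 + 0.66666667² = 0.5
Var(Z) = 8*0.5 - (-2*0.66666667)²
= 4 - 1.7777778 = 2.2222222

2.2222222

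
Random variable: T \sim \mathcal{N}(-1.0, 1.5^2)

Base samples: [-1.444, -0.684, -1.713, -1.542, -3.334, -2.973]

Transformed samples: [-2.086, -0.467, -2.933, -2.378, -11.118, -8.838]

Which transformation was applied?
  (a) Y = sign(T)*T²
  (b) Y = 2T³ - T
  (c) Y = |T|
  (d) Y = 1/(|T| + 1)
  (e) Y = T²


Checking option (a) Y = sign(T)*T²:
  T = -1.444 -> Y = -2.086 ✓
  T = -0.684 -> Y = -0.467 ✓
  T = -1.713 -> Y = -2.933 ✓
All samples match this transformation.

(a) sign(T)*T²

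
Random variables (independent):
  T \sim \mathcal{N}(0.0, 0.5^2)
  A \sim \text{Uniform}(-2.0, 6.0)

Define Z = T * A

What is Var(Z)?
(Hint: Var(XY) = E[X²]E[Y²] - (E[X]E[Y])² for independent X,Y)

Var(XY) = E[X²]E[Y²] - (E[X]E[Y])²
E[T] = 0, Var(T) = 0.25
E[A] = 2, Var(A) = 5.3333333
E[T²] = 0.25 + 0² = 0.25
E[A²] = 5.3333333 + 2² = 9.3333333
Var(Z) = 0.25*9.3333333 - (0*2)²
= 2.3333333 - 0 = 2.3333333

2.3333333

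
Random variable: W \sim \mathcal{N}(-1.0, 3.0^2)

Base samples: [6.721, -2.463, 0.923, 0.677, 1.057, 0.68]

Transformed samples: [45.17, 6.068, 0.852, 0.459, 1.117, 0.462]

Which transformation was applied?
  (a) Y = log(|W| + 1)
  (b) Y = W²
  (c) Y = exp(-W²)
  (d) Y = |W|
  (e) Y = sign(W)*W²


Checking option (b) Y = W²:
  W = 6.721 -> Y = 45.17 ✓
  W = -2.463 -> Y = 6.068 ✓
  W = 0.923 -> Y = 0.852 ✓
All samples match this transformation.

(b) W²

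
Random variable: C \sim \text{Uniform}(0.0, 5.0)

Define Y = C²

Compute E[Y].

Using E[X²] = Var(X) + (E[X])²:
E[C] = 2.5
Var(C) = (5 - 0)^2/12 = 2.0833333
E[C²] = 2.0833333 + 2.5² = 2.0833333 + 6.25 = 8.3333333

8.3333333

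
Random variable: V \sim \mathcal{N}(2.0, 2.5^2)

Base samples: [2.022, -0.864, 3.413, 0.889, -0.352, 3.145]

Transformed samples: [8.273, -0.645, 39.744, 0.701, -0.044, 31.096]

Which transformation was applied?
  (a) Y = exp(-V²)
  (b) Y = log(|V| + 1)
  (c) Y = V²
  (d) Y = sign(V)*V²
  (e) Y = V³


Checking option (e) Y = V³:
  V = 2.022 -> Y = 8.273 ✓
  V = -0.864 -> Y = -0.645 ✓
  V = 3.413 -> Y = 39.744 ✓
All samples match this transformation.

(e) V³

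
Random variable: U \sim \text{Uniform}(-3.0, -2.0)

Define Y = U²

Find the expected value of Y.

E[U²] = Var(U) + (E[U])² = 0.083333333 + 6.25 = 6.3333333

6.3333333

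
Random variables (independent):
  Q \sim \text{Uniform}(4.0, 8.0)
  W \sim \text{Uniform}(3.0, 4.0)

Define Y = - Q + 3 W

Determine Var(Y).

For independent RVs: Var(aX + bY) = a²Var(X) + b²Var(Y)
Var(Q) = 1.3333333
Var(W) = 0.083333333
Var(Y) = (-1)²*1.3333333 + 3²*0.083333333
= 1*1.3333333 + 9*0.083333333 = 2.0833333

2.0833333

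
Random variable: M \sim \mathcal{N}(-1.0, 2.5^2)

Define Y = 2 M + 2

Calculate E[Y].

For Y = 2M + 2:
E[Y] = 2 * E[M] + 2
E[M] = -1.0 = -1
E[Y] = 2 * (-1) + 2 = 0

0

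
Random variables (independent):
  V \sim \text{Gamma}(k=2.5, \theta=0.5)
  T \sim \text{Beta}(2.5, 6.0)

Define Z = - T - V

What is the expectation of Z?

E[Z] = -1*E[V] - 1*E[T]
E[V] = 1.25
E[T] = 0.29411765
E[Z] = -1*1.25 - 1*0.29411765 = -1.5441176

-1.5441176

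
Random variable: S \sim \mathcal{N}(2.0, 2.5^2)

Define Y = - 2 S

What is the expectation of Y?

For Y = -2S:
E[Y] = -2 * E[S]
E[S] = 2.0 = 2
E[Y] = -2 * 2 = -4

-4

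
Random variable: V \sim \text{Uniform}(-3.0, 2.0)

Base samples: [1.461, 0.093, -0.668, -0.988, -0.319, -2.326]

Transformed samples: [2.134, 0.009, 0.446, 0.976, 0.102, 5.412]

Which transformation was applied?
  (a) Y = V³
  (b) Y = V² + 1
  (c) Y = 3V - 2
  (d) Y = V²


Checking option (d) Y = V²:
  V = 1.461 -> Y = 2.134 ✓
  V = 0.093 -> Y = 0.009 ✓
  V = -0.668 -> Y = 0.446 ✓
All samples match this transformation.

(d) V²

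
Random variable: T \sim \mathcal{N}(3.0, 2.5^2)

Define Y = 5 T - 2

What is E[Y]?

For Y = 5T - 2:
E[Y] = 5 * E[T] - 2
E[T] = 3.0 = 3
E[Y] = 5 * 3 - 2 = 13

13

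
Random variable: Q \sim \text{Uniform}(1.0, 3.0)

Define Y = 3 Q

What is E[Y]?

For Y = 3Q:
E[Y] = 3 * E[Q]
E[Q] = (1 + 3)/2 = 2
E[Y] = 3 * 2 = 6

6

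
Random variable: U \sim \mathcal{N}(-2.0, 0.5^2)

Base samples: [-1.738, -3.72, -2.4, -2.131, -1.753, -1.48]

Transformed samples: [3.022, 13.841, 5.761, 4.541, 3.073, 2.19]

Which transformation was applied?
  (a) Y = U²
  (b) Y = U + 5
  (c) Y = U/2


Checking option (a) Y = U²:
  U = -1.738 -> Y = 3.022 ✓
  U = -3.72 -> Y = 13.841 ✓
  U = -2.4 -> Y = 5.761 ✓
All samples match this transformation.

(a) U²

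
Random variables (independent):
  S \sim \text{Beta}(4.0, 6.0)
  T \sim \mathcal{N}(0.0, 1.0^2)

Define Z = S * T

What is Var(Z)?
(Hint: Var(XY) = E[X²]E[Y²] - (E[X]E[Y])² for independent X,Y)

Var(XY) = E[X²]E[Y²] - (E[X]E[Y])²
E[S] = 0.4, Var(S) = 0.021818182
E[T] = 0, Var(T) = 1
E[S²] = 0.021818182 + 0.4² = 0.18181818
E[T²] = 1 + 0² = 1
Var(Z) = 0.18181818*1 - (0.4*0)²
= 0.18181818 - 0 = 0.18181818

0.18181818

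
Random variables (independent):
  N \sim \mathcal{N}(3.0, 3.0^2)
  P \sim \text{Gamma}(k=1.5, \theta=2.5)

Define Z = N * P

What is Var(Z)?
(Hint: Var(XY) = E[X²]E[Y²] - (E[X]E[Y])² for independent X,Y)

Var(XY) = E[X²]E[Y²] - (E[X]E[Y])²
E[N] = 3, Var(N) = 9
E[P] = 3.75, Var(P) = 9.375
E[N²] = 9 + 3² = 18
E[P²] = 9.375 + 3.75² = 23.4375
Var(Z) = 18*23.4375 - (3*3.75)²
= 421.875 - 126.5625 = 295.3125

295.3125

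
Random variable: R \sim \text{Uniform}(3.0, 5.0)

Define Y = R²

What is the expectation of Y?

E[R²] = Var(R) + (E[R])² = 0.33333333 + 16 = 16.333333

16.333333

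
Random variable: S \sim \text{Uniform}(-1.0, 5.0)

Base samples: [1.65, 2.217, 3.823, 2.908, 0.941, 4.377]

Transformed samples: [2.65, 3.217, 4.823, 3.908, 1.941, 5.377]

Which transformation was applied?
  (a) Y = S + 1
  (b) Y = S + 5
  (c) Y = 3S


Checking option (a) Y = S + 1:
  S = 1.65 -> Y = 2.65 ✓
  S = 2.217 -> Y = 3.217 ✓
  S = 3.823 -> Y = 4.823 ✓
All samples match this transformation.

(a) S + 1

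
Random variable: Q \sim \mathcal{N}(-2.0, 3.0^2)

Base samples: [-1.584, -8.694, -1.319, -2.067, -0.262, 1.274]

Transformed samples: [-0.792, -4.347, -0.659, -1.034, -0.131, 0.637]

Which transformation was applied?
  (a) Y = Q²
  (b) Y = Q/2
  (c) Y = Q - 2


Checking option (b) Y = Q/2:
  Q = -1.584 -> Y = -0.792 ✓
  Q = -8.694 -> Y = -4.347 ✓
  Q = -1.319 -> Y = -0.659 ✓
All samples match this transformation.

(b) Q/2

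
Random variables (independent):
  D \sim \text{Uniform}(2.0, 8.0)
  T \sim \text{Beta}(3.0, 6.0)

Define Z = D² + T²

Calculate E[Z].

E[Z] = E[D²] + E[T²]
E[D²] = Var(D) + E[D]² = 3 + 25 = 28
E[T²] = Var(T) + E[T]² = 0.022222222 + 0.11111111 = 0.13333333
E[Z] = 28 + 0.13333333 = 28.133333

28.133333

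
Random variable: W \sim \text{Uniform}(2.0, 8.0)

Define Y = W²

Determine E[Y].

Using E[X²] = Var(X) + (E[X])²:
E[W] = 5
Var(W) = (8 - 2)^2/12 = 3
E[W²] = 3 + 5² = 3 + 25 = 28

28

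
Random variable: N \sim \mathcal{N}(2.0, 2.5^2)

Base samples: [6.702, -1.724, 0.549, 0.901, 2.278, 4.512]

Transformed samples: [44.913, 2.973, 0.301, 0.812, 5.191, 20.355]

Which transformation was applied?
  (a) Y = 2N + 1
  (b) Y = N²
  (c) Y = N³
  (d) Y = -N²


Checking option (b) Y = N²:
  N = 6.702 -> Y = 44.913 ✓
  N = -1.724 -> Y = 2.973 ✓
  N = 0.549 -> Y = 0.301 ✓
All samples match this transformation.

(b) N²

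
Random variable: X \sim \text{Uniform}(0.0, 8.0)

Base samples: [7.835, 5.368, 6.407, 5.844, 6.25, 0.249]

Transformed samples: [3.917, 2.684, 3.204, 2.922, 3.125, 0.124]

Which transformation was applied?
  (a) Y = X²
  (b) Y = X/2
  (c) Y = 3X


Checking option (b) Y = X/2:
  X = 7.835 -> Y = 3.917 ✓
  X = 5.368 -> Y = 2.684 ✓
  X = 6.407 -> Y = 3.204 ✓
All samples match this transformation.

(b) X/2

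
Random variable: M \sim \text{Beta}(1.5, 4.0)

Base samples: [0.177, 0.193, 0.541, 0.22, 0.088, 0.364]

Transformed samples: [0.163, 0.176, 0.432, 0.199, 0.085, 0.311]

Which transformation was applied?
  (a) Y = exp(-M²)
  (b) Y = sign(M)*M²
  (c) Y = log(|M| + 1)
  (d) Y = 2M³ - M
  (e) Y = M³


Checking option (c) Y = log(|M| + 1):
  M = 0.177 -> Y = 0.163 ✓
  M = 0.193 -> Y = 0.176 ✓
  M = 0.541 -> Y = 0.432 ✓
All samples match this transformation.

(c) log(|M| + 1)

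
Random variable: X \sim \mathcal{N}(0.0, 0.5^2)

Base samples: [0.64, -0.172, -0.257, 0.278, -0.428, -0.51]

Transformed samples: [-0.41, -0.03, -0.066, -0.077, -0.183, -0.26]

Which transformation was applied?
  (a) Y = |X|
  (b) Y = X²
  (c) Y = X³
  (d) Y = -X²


Checking option (d) Y = -X²:
  X = 0.64 -> Y = -0.41 ✓
  X = -0.172 -> Y = -0.03 ✓
  X = -0.257 -> Y = -0.066 ✓
All samples match this transformation.

(d) -X²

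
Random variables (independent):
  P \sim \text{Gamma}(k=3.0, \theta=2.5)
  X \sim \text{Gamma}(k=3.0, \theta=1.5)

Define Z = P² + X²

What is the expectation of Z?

E[Z] = E[P²] + E[X²]
E[P²] = Var(P) + E[P]² = 18.75 + 56.25 = 75
E[X²] = Var(X) + E[X]² = 6.75 + 20.25 = 27
E[Z] = 75 + 27 = 102

102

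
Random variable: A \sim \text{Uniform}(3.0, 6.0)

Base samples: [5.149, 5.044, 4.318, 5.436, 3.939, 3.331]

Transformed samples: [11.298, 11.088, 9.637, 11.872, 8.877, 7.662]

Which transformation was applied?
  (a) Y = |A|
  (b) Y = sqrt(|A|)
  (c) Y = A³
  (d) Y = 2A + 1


Checking option (d) Y = 2A + 1:
  A = 5.149 -> Y = 11.298 ✓
  A = 5.044 -> Y = 11.088 ✓
  A = 4.318 -> Y = 9.637 ✓
All samples match this transformation.

(d) 2A + 1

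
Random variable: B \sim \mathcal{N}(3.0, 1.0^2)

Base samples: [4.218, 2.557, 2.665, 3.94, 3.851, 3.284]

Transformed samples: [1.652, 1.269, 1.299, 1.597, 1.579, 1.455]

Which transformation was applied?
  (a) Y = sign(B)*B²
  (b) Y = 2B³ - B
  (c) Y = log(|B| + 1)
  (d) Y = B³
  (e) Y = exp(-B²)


Checking option (c) Y = log(|B| + 1):
  B = 4.218 -> Y = 1.652 ✓
  B = 2.557 -> Y = 1.269 ✓
  B = 2.665 -> Y = 1.299 ✓
All samples match this transformation.

(c) log(|B| + 1)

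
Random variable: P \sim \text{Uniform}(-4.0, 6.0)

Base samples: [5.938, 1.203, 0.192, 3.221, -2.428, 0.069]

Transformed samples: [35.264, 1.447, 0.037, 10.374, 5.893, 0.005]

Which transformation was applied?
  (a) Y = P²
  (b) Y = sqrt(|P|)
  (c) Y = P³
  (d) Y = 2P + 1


Checking option (a) Y = P²:
  P = 5.938 -> Y = 35.264 ✓
  P = 1.203 -> Y = 1.447 ✓
  P = 0.192 -> Y = 0.037 ✓
All samples match this transformation.

(a) P²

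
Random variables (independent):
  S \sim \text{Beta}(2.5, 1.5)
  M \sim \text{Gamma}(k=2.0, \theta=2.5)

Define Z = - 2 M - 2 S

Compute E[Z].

E[Z] = -2*E[S] - 2*E[M]
E[S] = 0.625
E[M] = 5
E[Z] = -2*0.625 - 2*5 = -11.25

-11.25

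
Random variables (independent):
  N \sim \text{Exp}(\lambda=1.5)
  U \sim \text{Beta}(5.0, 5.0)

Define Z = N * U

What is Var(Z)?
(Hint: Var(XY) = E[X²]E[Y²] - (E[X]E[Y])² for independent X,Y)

Var(XY) = E[X²]E[Y²] - (E[X]E[Y])²
E[N] = 0.66666667, Var(N) = 0.44444444
E[U] = 0.5, Var(U) = 0.022727273
E[N²] = 0.44444444 + 0.66666667² = 0.88888889
E[U²] = 0.022727273 + 0.5² = 0.27272727
Var(Z) = 0.88888889*0.27272727 - (0.66666667*0.5)²
= 0.24242424 - 0.11111111 = 0.13131313

0.13131313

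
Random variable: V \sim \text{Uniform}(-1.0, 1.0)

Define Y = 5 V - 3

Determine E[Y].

For Y = 5V - 3:
E[Y] = 5 * E[V] - 3
E[V] = (-1 + 1)/2 = 0
E[Y] = 5 * 0 - 3 = -3

-3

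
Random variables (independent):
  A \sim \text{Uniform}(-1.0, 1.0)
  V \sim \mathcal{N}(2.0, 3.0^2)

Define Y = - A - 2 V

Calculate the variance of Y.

For independent RVs: Var(aX + bY) = a²Var(X) + b²Var(Y)
Var(A) = 0.33333333
Var(V) = 9
Var(Y) = (-1)²*0.33333333 + (-2)²*9
= 1*0.33333333 + 4*9 = 36.333333

36.333333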